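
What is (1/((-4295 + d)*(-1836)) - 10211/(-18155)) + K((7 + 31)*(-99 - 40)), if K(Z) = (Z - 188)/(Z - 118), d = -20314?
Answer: 64613471287/41014073061 ≈ 1.5754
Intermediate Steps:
K(Z) = (-188 + Z)/(-118 + Z)
(1/((-4295 + d)*(-1836)) - 10211/(-18155)) + K((7 + 31)*(-99 - 40)) = (1/(-4295 - 20314*(-1836)) - 10211/(-18155)) + (-188 + (7 + 31)*(-99 - 40))/(-118 + (7 + 31)*(-99 - 40)) = (-1/1836/(-24609) - 10211*(-1/18155)) + (-188 + 38*(-139))/(-118 + 38*(-139)) = (-1/24609*(-1/1836) + 10211/18155) + (-188 - 5282)/(-118 - 5282) = (1/45182124 + 10211/18155) - 5470/(-5400) = 461354686319/820281461220 - 1/5400*(-5470) = 461354686319/820281461220 + 547/540 = 64613471287/41014073061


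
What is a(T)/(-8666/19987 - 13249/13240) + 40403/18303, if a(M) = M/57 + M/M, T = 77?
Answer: 75018549714251/131989640262471 ≈ 0.56837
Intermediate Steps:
a(M) = 1 + M/57 (a(M) = M*(1/57) + 1 = M/57 + 1 = 1 + M/57)
a(T)/(-8666/19987 - 13249/13240) + 40403/18303 = (1 + (1/57)*77)/(-8666/19987 - 13249/13240) + 40403/18303 = (1 + 77/57)/(-8666*1/19987 - 13249*1/13240) + 40403*(1/18303) = 134/(57*(-8666/19987 - 13249/13240)) + 40403/18303 = 134/(57*(-379545603/264627880)) + 40403/18303 = (134/57)*(-264627880/379545603) + 40403/18303 = -35460135920/21634099371 + 40403/18303 = 75018549714251/131989640262471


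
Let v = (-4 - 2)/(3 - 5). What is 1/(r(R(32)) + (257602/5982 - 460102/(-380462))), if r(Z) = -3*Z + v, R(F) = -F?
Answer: 3143541/450381971 ≈ 0.0069797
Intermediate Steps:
v = 3 (v = -6/(-2) = -6*(-½) = 3)
r(Z) = 3 - 3*Z (r(Z) = -3*Z + 3 = 3 - 3*Z)
1/(r(R(32)) + (257602/5982 - 460102/(-380462))) = 1/((3 - (-3)*32) + (257602/5982 - 460102/(-380462))) = 1/((3 - 3*(-32)) + (257602*(1/5982) - 460102*(-1/380462))) = 1/((3 + 96) + (128801/2991 + 1271/1051)) = 1/(99 + 139171412/3143541) = 1/(450381971/3143541) = 3143541/450381971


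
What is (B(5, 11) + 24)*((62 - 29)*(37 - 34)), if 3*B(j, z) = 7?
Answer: 2607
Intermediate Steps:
B(j, z) = 7/3 (B(j, z) = (⅓)*7 = 7/3)
(B(5, 11) + 24)*((62 - 29)*(37 - 34)) = (7/3 + 24)*((62 - 29)*(37 - 34)) = 79*(33*3)/3 = (79/3)*99 = 2607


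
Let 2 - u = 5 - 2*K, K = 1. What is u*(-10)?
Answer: 10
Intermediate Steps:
u = -1 (u = 2 - (5 - 2*1) = 2 - (5 - 2) = 2 - 1*3 = 2 - 3 = -1)
u*(-10) = -1*(-10) = 10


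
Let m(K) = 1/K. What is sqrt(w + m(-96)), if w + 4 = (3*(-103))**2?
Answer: sqrt(54994746)/24 ≈ 308.99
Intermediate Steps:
w = 95477 (w = -4 + (3*(-103))**2 = -4 + (-309)**2 = -4 + 95481 = 95477)
sqrt(w + m(-96)) = sqrt(95477 + 1/(-96)) = sqrt(95477 - 1/96) = sqrt(9165791/96) = sqrt(54994746)/24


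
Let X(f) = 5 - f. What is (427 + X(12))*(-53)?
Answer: -22260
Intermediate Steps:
(427 + X(12))*(-53) = (427 + (5 - 1*12))*(-53) = (427 + (5 - 12))*(-53) = (427 - 7)*(-53) = 420*(-53) = -22260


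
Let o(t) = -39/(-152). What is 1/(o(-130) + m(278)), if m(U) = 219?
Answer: 152/33327 ≈ 0.0045609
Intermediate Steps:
o(t) = 39/152 (o(t) = -39*(-1/152) = 39/152)
1/(o(-130) + m(278)) = 1/(39/152 + 219) = 1/(33327/152) = 152/33327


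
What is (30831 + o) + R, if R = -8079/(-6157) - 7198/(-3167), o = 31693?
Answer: 1219239073035/19499219 ≈ 62528.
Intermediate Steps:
R = 69904279/19499219 (R = -8079*(-1/6157) - 7198*(-1/3167) = 8079/6157 + 7198/3167 = 69904279/19499219 ≈ 3.5850)
(30831 + o) + R = (30831 + 31693) + 69904279/19499219 = 62524 + 69904279/19499219 = 1219239073035/19499219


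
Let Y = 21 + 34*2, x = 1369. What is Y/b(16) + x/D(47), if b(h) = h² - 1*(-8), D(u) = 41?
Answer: 365065/10824 ≈ 33.727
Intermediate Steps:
Y = 89 (Y = 21 + 68 = 89)
b(h) = 8 + h² (b(h) = h² + 8 = 8 + h²)
Y/b(16) + x/D(47) = 89/(8 + 16²) + 1369/41 = 89/(8 + 256) + 1369*(1/41) = 89/264 + 1369/41 = 365065/10824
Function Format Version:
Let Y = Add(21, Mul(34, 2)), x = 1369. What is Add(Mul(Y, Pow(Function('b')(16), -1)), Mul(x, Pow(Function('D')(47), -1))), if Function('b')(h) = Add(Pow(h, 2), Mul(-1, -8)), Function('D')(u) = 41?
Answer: Rational(365065, 10824) ≈ 33.727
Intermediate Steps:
Y = 89 (Y = Add(21, 68) = 89)
Function('b')(h) = Add(8, Pow(h, 2)) (Function('b')(h) = Add(Pow(h, 2), 8) = Add(8, Pow(h, 2)))
Add(Mul(Y, Pow(Function('b')(16), -1)), Mul(x, Pow(Function('D')(47), -1))) = Add(Mul(89, Pow(Add(8, Pow(16, 2)), -1)), Mul(1369, Pow(41, -1))) = Add(Mul(89, Pow(Add(8, 256), -1)), Mul(1369, Rational(1, 41))) = Add(Mul(89, Pow(264, -1)), Rational(1369, 41)) = Add(Mul(89, Rational(1, 264)), Rational(1369, 41)) = Add(Rational(89, 264), Rational(1369, 41)) = Rational(365065, 10824)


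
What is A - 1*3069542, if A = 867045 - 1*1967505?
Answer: -4170002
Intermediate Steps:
A = -1100460 (A = 867045 - 1967505 = -1100460)
A - 1*3069542 = -1100460 - 1*3069542 = -1100460 - 3069542 = -4170002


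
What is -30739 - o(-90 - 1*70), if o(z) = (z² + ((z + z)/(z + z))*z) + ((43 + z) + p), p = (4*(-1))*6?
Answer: -56038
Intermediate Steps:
p = -24 (p = -4*6 = -24)
o(z) = 19 + z² + 2*z (o(z) = (z² + ((z + z)/(z + z))*z) + ((43 + z) - 24) = (z² + ((2*z)/((2*z)))*z) + (19 + z) = (z² + ((2*z)*(1/(2*z)))*z) + (19 + z) = (z² + 1*z) + (19 + z) = (z² + z) + (19 + z) = (z + z²) + (19 + z) = 19 + z² + 2*z)
-30739 - o(-90 - 1*70) = -30739 - (19 + (-90 - 1*70)² + 2*(-90 - 1*70)) = -30739 - (19 + (-90 - 70)² + 2*(-90 - 70)) = -30739 - (19 + (-160)² + 2*(-160)) = -30739 - (19 + 25600 - 320) = -30739 - 1*25299 = -30739 - 25299 = -56038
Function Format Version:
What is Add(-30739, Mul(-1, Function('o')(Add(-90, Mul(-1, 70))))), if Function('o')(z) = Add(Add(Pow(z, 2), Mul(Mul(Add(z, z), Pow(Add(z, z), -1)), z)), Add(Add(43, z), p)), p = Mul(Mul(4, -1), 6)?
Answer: -56038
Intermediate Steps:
p = -24 (p = Mul(-4, 6) = -24)
Function('o')(z) = Add(19, Pow(z, 2), Mul(2, z)) (Function('o')(z) = Add(Add(Pow(z, 2), Mul(Mul(Add(z, z), Pow(Add(z, z), -1)), z)), Add(Add(43, z), -24)) = Add(Add(Pow(z, 2), Mul(Mul(Mul(2, z), Pow(Mul(2, z), -1)), z)), Add(19, z)) = Add(Add(Pow(z, 2), Mul(Mul(Mul(2, z), Mul(Rational(1, 2), Pow(z, -1))), z)), Add(19, z)) = Add(Add(Pow(z, 2), Mul(1, z)), Add(19, z)) = Add(Add(Pow(z, 2), z), Add(19, z)) = Add(Add(z, Pow(z, 2)), Add(19, z)) = Add(19, Pow(z, 2), Mul(2, z)))
Add(-30739, Mul(-1, Function('o')(Add(-90, Mul(-1, 70))))) = Add(-30739, Mul(-1, Add(19, Pow(Add(-90, Mul(-1, 70)), 2), Mul(2, Add(-90, Mul(-1, 70)))))) = Add(-30739, Mul(-1, Add(19, Pow(Add(-90, -70), 2), Mul(2, Add(-90, -70))))) = Add(-30739, Mul(-1, Add(19, Pow(-160, 2), Mul(2, -160)))) = Add(-30739, Mul(-1, Add(19, 25600, -320))) = Add(-30739, Mul(-1, 25299)) = Add(-30739, -25299) = -56038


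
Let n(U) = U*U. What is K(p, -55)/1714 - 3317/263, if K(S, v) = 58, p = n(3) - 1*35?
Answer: -2835042/225391 ≈ -12.578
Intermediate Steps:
n(U) = U**2
p = -26 (p = 3**2 - 1*35 = 9 - 35 = -26)
K(p, -55)/1714 - 3317/263 = 58/1714 - 3317/263 = 58*(1/1714) - 3317*1/263 = 29/857 - 3317/263 = -2835042/225391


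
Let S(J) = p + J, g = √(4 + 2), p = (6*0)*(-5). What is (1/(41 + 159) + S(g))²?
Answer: 240001/40000 + √6/100 ≈ 6.0245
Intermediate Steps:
p = 0 (p = 0*(-5) = 0)
g = √6 ≈ 2.4495
S(J) = J (S(J) = 0 + J = J)
(1/(41 + 159) + S(g))² = (1/(41 + 159) + √6)² = (1/200 + √6)²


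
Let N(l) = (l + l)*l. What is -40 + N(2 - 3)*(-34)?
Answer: -108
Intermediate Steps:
N(l) = 2*l² (N(l) = (2*l)*l = 2*l²)
-40 + N(2 - 3)*(-34) = -40 + (2*(2 - 3)²)*(-34) = -40 + (2*(-1)²)*(-34) = -40 + (2*1)*(-34) = -40 + 2*(-34) = -40 - 68 = -108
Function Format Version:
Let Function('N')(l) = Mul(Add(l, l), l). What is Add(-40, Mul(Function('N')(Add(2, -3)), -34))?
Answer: -108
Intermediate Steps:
Function('N')(l) = Mul(2, Pow(l, 2)) (Function('N')(l) = Mul(Mul(2, l), l) = Mul(2, Pow(l, 2)))
Add(-40, Mul(Function('N')(Add(2, -3)), -34)) = Add(-40, Mul(Mul(2, Pow(Add(2, -3), 2)), -34)) = Add(-40, Mul(Mul(2, Pow(-1, 2)), -34)) = Add(-40, Mul(Mul(2, 1), -34)) = Add(-40, Mul(2, -34)) = Add(-40, -68) = -108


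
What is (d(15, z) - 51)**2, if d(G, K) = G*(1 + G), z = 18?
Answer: 35721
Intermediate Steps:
(d(15, z) - 51)**2 = (15*(1 + 15) - 51)**2 = (15*16 - 51)**2 = (240 - 51)**2 = 189**2 = 35721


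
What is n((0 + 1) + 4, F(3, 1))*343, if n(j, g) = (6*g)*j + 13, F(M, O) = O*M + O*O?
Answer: 45619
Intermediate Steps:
F(M, O) = O² + M*O (F(M, O) = M*O + O² = O² + M*O)
n(j, g) = 13 + 6*g*j (n(j, g) = 6*g*j + 13 = 13 + 6*g*j)
n((0 + 1) + 4, F(3, 1))*343 = (13 + 6*(1*(3 + 1))*((0 + 1) + 4))*343 = (13 + 6*(1*4)*(1 + 4))*343 = (13 + 6*4*5)*343 = (13 + 120)*343 = 133*343 = 45619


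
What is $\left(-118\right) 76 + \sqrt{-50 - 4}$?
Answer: $-8968 + 3 i \sqrt{6} \approx -8968.0 + 7.3485 i$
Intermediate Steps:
$\left(-118\right) 76 + \sqrt{-50 - 4} = -8968 + \sqrt{-54} = -8968 + 3 i \sqrt{6}$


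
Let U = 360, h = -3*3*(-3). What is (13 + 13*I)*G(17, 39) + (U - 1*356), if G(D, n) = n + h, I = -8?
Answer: -6002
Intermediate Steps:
h = 27 (h = -9*(-3) = 27)
G(D, n) = 27 + n (G(D, n) = n + 27 = 27 + n)
(13 + 13*I)*G(17, 39) + (U - 1*356) = (13 + 13*(-8))*(27 + 39) + (360 - 1*356) = (13 - 104)*66 + (360 - 356) = -91*66 + 4 = -6006 + 4 = -6002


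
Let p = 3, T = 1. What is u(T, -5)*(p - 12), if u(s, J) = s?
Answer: -9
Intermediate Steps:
u(T, -5)*(p - 12) = 1*(3 - 12) = 1*(-9) = -9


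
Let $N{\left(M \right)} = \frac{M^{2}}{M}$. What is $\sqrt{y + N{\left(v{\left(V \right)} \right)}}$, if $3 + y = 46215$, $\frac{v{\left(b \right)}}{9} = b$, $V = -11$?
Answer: $\sqrt{46113} \approx 214.74$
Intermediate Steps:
$v{\left(b \right)} = 9 b$
$y = 46212$ ($y = -3 + 46215 = 46212$)
$N{\left(M \right)} = M$
$\sqrt{y + N{\left(v{\left(V \right)} \right)}} = \sqrt{46212 + 9 \left(-11\right)} = \sqrt{46212 - 99} = \sqrt{46113}$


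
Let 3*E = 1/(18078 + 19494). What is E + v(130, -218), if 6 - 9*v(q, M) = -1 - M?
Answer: -2642563/112716 ≈ -23.444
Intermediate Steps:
v(q, M) = 7/9 + M/9 (v(q, M) = ⅔ - (-1 - M)/9 = ⅔ + (⅑ + M/9) = 7/9 + M/9)
E = 1/112716 (E = 1/(3*(18078 + 19494)) = (⅓)/37572 = (⅓)*(1/37572) = 1/112716 ≈ 8.8719e-6)
E + v(130, -218) = 1/112716 + (7/9 + (⅑)*(-218)) = 1/112716 + (7/9 - 218/9) = 1/112716 - 211/9 = -2642563/112716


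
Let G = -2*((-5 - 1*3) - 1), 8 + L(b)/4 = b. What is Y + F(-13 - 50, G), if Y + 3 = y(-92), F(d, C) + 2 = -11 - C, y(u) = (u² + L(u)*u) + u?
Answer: 45138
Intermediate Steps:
L(b) = -32 + 4*b
G = 18 (G = -2*((-5 - 3) - 1) = -2*(-8 - 1) = -2*(-9) = 18)
y(u) = u + u² + u*(-32 + 4*u) (y(u) = (u² + (-32 + 4*u)*u) + u = (u² + u*(-32 + 4*u)) + u = u + u² + u*(-32 + 4*u))
F(d, C) = -13 - C (F(d, C) = -2 + (-11 - C) = -13 - C)
Y = 45169 (Y = -3 - 92*(-31 + 5*(-92)) = -3 - 92*(-31 - 460) = -3 - 92*(-491) = -3 + 45172 = 45169)
Y + F(-13 - 50, G) = 45169 + (-13 - 1*18) = 45169 + (-13 - 18) = 45169 - 31 = 45138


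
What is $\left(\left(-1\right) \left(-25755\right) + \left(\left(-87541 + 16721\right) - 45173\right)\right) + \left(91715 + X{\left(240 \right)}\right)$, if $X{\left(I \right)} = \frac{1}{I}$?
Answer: $\frac{354481}{240} \approx 1477.0$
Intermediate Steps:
$\left(\left(-1\right) \left(-25755\right) + \left(\left(-87541 + 16721\right) - 45173\right)\right) + \left(91715 + X{\left(240 \right)}\right) = \left(\left(-1\right) \left(-25755\right) + \left(\left(-87541 + 16721\right) - 45173\right)\right) + \left(91715 + \frac{1}{240}\right) = \left(25755 - 115993\right) + \left(91715 + \frac{1}{240}\right) = \left(25755 - 115993\right) + \frac{22011601}{240} = -90238 + \frac{22011601}{240} = \frac{354481}{240}$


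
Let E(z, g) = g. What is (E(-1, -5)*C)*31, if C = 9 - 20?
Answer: 1705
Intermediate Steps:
C = -11
(E(-1, -5)*C)*31 = -5*(-11)*31 = 55*31 = 1705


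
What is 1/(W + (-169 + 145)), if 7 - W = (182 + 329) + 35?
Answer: -1/563 ≈ -0.0017762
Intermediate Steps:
W = -539 (W = 7 - ((182 + 329) + 35) = 7 - (511 + 35) = 7 - 1*546 = 7 - 546 = -539)
1/(W + (-169 + 145)) = 1/(-539 + (-169 + 145)) = 1/(-539 - 24) = 1/(-563) = -1/563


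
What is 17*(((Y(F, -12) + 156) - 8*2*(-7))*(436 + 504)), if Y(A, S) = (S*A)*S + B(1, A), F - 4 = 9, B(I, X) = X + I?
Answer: 34420920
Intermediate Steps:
B(I, X) = I + X
F = 13 (F = 4 + 9 = 13)
Y(A, S) = 1 + A + A*S² (Y(A, S) = (S*A)*S + (1 + A) = (A*S)*S + (1 + A) = A*S² + (1 + A) = 1 + A + A*S²)
17*(((Y(F, -12) + 156) - 8*2*(-7))*(436 + 504)) = 17*((((1 + 13 + 13*(-12)²) + 156) - 8*2*(-7))*(436 + 504)) = 17*((((1 + 13 + 13*144) + 156) - 16*(-7))*940) = 17*((((1 + 13 + 1872) + 156) + 112)*940) = 17*(((1886 + 156) + 112)*940) = 17*((2042 + 112)*940) = 17*(2154*940) = 17*2024760 = 34420920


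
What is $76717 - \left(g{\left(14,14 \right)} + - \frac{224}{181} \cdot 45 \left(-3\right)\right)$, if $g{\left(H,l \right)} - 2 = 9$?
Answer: $\frac{13853546}{181} \approx 76539.0$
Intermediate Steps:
$g{\left(H,l \right)} = 11$ ($g{\left(H,l \right)} = 2 + 9 = 11$)
$76717 - \left(g{\left(14,14 \right)} + - \frac{224}{181} \cdot 45 \left(-3\right)\right) = 76717 - \left(11 + - \frac{224}{181} \cdot 45 \left(-3\right)\right) = 76717 - \left(11 + \left(-224\right) \frac{1}{181} \left(-135\right)\right) = 76717 - \left(11 - - \frac{30240}{181}\right) = 76717 - \left(11 + \frac{30240}{181}\right) = 76717 - \frac{32231}{181} = \frac{13853546}{181}$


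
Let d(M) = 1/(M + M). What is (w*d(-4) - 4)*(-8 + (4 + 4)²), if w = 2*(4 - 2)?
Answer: -252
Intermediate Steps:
d(M) = 1/(2*M)
w = 4 (w = 2*2 = 4)
(w*d(-4) - 4)*(-8 + (4 + 4)²) = (4*((½)/(-4)) - 4)*(-8 + (4 + 4)²) = (4*((½)*(-¼)) - 4)*(-8 + 8²) = (4*(-⅛) - 4)*(-8 + 64) = (-½ - 4)*56 = -9/2*56 = -252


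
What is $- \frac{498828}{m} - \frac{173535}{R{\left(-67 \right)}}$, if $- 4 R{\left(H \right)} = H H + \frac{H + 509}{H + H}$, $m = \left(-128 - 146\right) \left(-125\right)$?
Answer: $\frac{360739750056}{2573390875} \approx 140.18$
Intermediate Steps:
$m = 34250$ ($m = \left(-274\right) \left(-125\right) = 34250$)
$R{\left(H \right)} = - \frac{H^{2}}{4} - \frac{509 + H}{8 H}$ ($R{\left(H \right)} = - \frac{H H + \frac{H + 509}{H + H}}{4} = - \frac{H^{2} + \frac{509 + H}{2 H}}{4} = - \frac{H^{2}}{4} - \frac{509 + H}{8 H}$)
$- \frac{498828}{m} - \frac{173535}{R{\left(-67 \right)}} = - \frac{498828}{34250} - \frac{173535}{\frac{1}{8} \frac{1}{-67} \left(-509 - -67 - 2 \left(-67\right)^{3}\right)} = \left(-498828\right) \frac{1}{34250} - \frac{173535}{\frac{1}{8} \left(- \frac{1}{67}\right) \left(-509 + 67 - -601526\right)} = - \frac{249414}{17125} - \frac{173535}{\frac{1}{8} \left(- \frac{1}{67}\right) \left(-509 + 67 + 601526\right)} = - \frac{249414}{17125} - \frac{173535}{\frac{1}{8} \left(- \frac{1}{67}\right) 601084} = - \frac{249414}{17125} - \frac{173535}{- \frac{150271}{134}} = - \frac{249414}{17125} - - \frac{23253690}{150271} = - \frac{249414}{17125} + \frac{23253690}{150271} = \frac{360739750056}{2573390875}$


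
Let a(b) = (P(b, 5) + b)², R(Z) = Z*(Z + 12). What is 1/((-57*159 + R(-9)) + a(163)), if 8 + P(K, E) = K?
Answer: 1/92034 ≈ 1.0866e-5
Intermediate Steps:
P(K, E) = -8 + K
R(Z) = Z*(12 + Z)
a(b) = (-8 + 2*b)² (a(b) = ((-8 + b) + b)² = (-8 + 2*b)²)
1/((-57*159 + R(-9)) + a(163)) = 1/((-57*159 - 9*(12 - 9)) + 4*(-4 + 163)²) = 1/((-9063 - 9*3) + 4*159²) = 1/((-9063 - 27) + 4*25281) = 1/(-9090 + 101124) = 1/92034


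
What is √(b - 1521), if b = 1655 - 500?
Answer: I*√366 ≈ 19.131*I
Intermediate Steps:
b = 1155
√(b - 1521) = √(1155 - 1521) = √(-366) = I*√366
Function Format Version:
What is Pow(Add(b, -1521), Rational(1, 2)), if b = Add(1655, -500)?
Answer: Mul(I, Pow(366, Rational(1, 2))) ≈ Mul(19.131, I)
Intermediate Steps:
b = 1155
Pow(Add(b, -1521), Rational(1, 2)) = Pow(Add(1155, -1521), Rational(1, 2)) = Pow(-366, Rational(1, 2)) = Mul(I, Pow(366, Rational(1, 2)))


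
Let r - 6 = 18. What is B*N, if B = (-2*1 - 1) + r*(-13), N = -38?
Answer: 11970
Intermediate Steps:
r = 24 (r = 6 + 18 = 24)
B = -315 (B = (-2*1 - 1) + 24*(-13) = (-2 - 1) - 312 = -3 - 312 = -315)
B*N = -315*(-38) = 11970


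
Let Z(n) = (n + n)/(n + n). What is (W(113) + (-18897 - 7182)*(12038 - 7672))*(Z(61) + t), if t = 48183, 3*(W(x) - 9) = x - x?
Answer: -5486273846520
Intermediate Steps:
W(x) = 9 (W(x) = 9 + (x - x)/3 = 9 + (1/3)*0 = 9 + 0 = 9)
Z(n) = 1 (Z(n) = (2*n)/((2*n)) = (2*n)*(1/(2*n)) = 1)
(W(113) + (-18897 - 7182)*(12038 - 7672))*(Z(61) + t) = (9 + (-18897 - 7182)*(12038 - 7672))*(1 + 48183) = (9 - 26079*4366)*48184 = (9 - 113860914)*48184 = -113860905*48184 = -5486273846520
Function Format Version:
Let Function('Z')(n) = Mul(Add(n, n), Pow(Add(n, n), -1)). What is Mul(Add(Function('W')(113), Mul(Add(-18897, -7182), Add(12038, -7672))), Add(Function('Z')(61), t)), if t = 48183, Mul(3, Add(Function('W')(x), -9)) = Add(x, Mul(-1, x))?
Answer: -5486273846520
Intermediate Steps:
Function('W')(x) = 9 (Function('W')(x) = Add(9, Mul(Rational(1, 3), Add(x, Mul(-1, x)))) = Add(9, Mul(Rational(1, 3), 0)) = Add(9, 0) = 9)
Function('Z')(n) = 1 (Function('Z')(n) = Mul(Mul(2, n), Pow(Mul(2, n), -1)) = Mul(Mul(2, n), Mul(Rational(1, 2), Pow(n, -1))) = 1)
Mul(Add(Function('W')(113), Mul(Add(-18897, -7182), Add(12038, -7672))), Add(Function('Z')(61), t)) = Mul(Add(9, Mul(Add(-18897, -7182), Add(12038, -7672))), Add(1, 48183)) = Mul(Add(9, Mul(-26079, 4366)), 48184) = Mul(Add(9, -113860914), 48184) = Mul(-113860905, 48184) = -5486273846520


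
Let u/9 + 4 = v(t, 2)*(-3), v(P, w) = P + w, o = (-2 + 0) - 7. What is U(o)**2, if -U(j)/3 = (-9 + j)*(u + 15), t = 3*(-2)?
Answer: 22071204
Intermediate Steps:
t = -6
o = -9 (o = -2 - 7 = -9)
u = 72 (u = -36 + 9*((-6 + 2)*(-3)) = -36 + 9*(-4*(-3)) = -36 + 9*12 = -36 + 108 = 72)
U(j) = 2349 - 261*j (U(j) = -3*(-9 + j)*(72 + 15) = -3*(-9 + j)*87 = -3*(-783 + 87*j) = 2349 - 261*j)
U(o)**2 = (2349 - 261*(-9))**2 = (2349 + 2349)**2 = 4698**2 = 22071204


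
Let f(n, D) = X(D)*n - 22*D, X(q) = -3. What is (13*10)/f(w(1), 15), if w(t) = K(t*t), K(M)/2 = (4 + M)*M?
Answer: -13/36 ≈ -0.36111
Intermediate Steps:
K(M) = 2*M*(4 + M) (K(M) = 2*((4 + M)*M) = 2*(M*(4 + M)) = 2*M*(4 + M))
w(t) = 2*t²*(4 + t²) (w(t) = 2*(t*t)*(4 + t*t) = 2*t²*(4 + t²))
f(n, D) = -22*D - 3*n (f(n, D) = -3*n - 22*D = -22*D - 3*n)
(13*10)/f(w(1), 15) = (13*10)/(-22*15 - 6*1²*(4 + 1²)) = 130/(-330 - 6*(4 + 1)) = 130/(-330 - 6*5) = 130/(-330 - 3*10) = 130/(-330 - 30) = 130/(-360) = 130*(-1/360) = -13/36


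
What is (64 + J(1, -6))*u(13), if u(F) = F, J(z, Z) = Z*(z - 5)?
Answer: 1144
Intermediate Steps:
J(z, Z) = Z*(-5 + z)
(64 + J(1, -6))*u(13) = (64 - 6*(-5 + 1))*13 = (64 - 6*(-4))*13 = (64 + 24)*13 = 88*13 = 1144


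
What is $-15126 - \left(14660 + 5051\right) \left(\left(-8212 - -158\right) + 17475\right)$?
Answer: $-185712457$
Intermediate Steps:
$-15126 - \left(14660 + 5051\right) \left(\left(-8212 - -158\right) + 17475\right) = -15126 - 19711 \left(\left(-8212 + 158\right) + 17475\right) = -15126 - 19711 \left(-8054 + 17475\right) = -15126 - 19711 \cdot 9421 = -15126 - 185697331 = -185712457$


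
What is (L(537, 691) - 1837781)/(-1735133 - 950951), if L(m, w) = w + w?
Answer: 1836399/2686084 ≈ 0.68367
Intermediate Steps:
L(m, w) = 2*w
(L(537, 691) - 1837781)/(-1735133 - 950951) = (2*691 - 1837781)/(-1735133 - 950951) = (1382 - 1837781)/(-2686084) = -1836399*(-1/2686084) = 1836399/2686084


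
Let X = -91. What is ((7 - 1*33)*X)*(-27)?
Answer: -63882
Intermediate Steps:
((7 - 1*33)*X)*(-27) = ((7 - 1*33)*(-91))*(-27) = ((7 - 33)*(-91))*(-27) = -26*(-91)*(-27) = 2366*(-27) = -63882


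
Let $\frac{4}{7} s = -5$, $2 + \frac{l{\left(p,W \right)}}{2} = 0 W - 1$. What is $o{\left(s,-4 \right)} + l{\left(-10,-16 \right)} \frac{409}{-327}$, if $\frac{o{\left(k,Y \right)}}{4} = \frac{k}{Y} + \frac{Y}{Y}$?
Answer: $\frac{8831}{436} \approx 20.255$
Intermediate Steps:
$l{\left(p,W \right)} = -6$ ($l{\left(p,W \right)} = -4 + 2 \left(0 W - 1\right) = -4 + 2 \left(0 - 1\right) = -4 + 2 \left(-1\right) = -4 - 2 = -6$)
$s = - \frac{35}{4}$ ($s = \frac{7}{4} \left(-5\right) = - \frac{35}{4} \approx -8.75$)
$o{\left(k,Y \right)} = 4 + \frac{4 k}{Y}$ ($o{\left(k,Y \right)} = 4 \left(\frac{k}{Y} + \frac{Y}{Y}\right) = 4 \left(\frac{k}{Y} + 1\right) = 4 \left(1 + \frac{k}{Y}\right) = 4 + \frac{4 k}{Y}$)
$o{\left(s,-4 \right)} + l{\left(-10,-16 \right)} \frac{409}{-327} = \left(4 + 4 \left(- \frac{35}{4}\right) \frac{1}{-4}\right) - 6 \frac{409}{-327} = \left(4 + 4 \left(- \frac{35}{4}\right) \left(- \frac{1}{4}\right)\right) - 6 \cdot 409 \left(- \frac{1}{327}\right) = \left(4 + \frac{35}{4}\right) - - \frac{818}{109} = \frac{51}{4} + \frac{818}{109} = \frac{8831}{436}$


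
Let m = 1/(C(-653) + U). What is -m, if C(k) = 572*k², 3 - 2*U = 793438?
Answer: -2/487018461 ≈ -4.1066e-9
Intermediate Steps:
U = -793435/2 (U = 3/2 - ½*793438 = 3/2 - 396719 = -793435/2 ≈ -3.9672e+5)
m = 2/487018461 (m = 1/(572*(-653)² - 793435/2) = 1/(572*426409 - 793435/2) = 1/(243905948 - 793435/2) = 1/(487018461/2) = 2/487018461 ≈ 4.1066e-9)
-m = -1*2/487018461 = -2/487018461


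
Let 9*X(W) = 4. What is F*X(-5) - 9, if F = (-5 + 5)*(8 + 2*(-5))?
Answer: -9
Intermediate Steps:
X(W) = 4/9 (X(W) = (⅑)*4 = 4/9)
F = 0 (F = 0*(8 - 10) = 0*(-2) = 0)
F*X(-5) - 9 = 0*(4/9) - 9 = 0 - 9 = -9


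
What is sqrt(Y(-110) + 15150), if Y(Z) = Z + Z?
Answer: sqrt(14930) ≈ 122.19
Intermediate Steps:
Y(Z) = 2*Z
sqrt(Y(-110) + 15150) = sqrt(2*(-110) + 15150) = sqrt(-220 + 15150) = sqrt(14930)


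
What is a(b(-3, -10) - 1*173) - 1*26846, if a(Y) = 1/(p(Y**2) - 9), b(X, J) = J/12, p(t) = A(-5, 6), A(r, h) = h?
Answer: -80539/3 ≈ -26846.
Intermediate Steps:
p(t) = 6
b(X, J) = J/12 (b(X, J) = J*(1/12) = J/12)
a(Y) = -1/3 (a(Y) = 1/(6 - 9) = 1/(-3) = -1/3)
a(b(-3, -10) - 1*173) - 1*26846 = -1/3 - 1*26846 = -1/3 - 26846 = -80539/3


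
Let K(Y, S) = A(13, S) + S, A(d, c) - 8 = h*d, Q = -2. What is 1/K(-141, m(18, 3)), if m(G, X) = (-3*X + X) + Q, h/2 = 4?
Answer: 1/104 ≈ 0.0096154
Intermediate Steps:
h = 8 (h = 2*4 = 8)
m(G, X) = -2 - 2*X (m(G, X) = (-3*X + X) - 2 = -2*X - 2 = -2 - 2*X)
A(d, c) = 8 + 8*d
K(Y, S) = 112 + S (K(Y, S) = (8 + 8*13) + S = (8 + 104) + S = 112 + S)
1/K(-141, m(18, 3)) = 1/(112 + (-2 - 2*3)) = 1/(112 + (-2 - 6)) = 1/(112 - 8) = 1/104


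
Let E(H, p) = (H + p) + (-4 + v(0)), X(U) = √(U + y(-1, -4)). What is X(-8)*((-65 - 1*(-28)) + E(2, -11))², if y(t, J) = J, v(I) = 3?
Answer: 4418*I*√3 ≈ 7652.2*I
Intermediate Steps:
X(U) = √(-4 + U) (X(U) = √(U - 4) = √(-4 + U))
E(H, p) = -1 + H + p (E(H, p) = (H + p) + (-4 + 3) = (H + p) - 1 = -1 + H + p)
X(-8)*((-65 - 1*(-28)) + E(2, -11))² = √(-4 - 8)*((-65 - 1*(-28)) + (-1 + 2 - 11))² = √(-12)*((-65 + 28) - 10)² = (2*I*√3)*(-37 - 10)² = (2*I*√3)*(-47)² = (2*I*√3)*2209 = 4418*I*√3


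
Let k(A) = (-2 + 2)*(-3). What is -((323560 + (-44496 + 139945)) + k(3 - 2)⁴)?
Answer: -419009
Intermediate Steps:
k(A) = 0 (k(A) = 0*(-3) = 0)
-((323560 + (-44496 + 139945)) + k(3 - 2)⁴) = -((323560 + (-44496 + 139945)) + 0⁴) = -((323560 + 95449) + 0) = -(419009 + 0) = -1*419009 = -419009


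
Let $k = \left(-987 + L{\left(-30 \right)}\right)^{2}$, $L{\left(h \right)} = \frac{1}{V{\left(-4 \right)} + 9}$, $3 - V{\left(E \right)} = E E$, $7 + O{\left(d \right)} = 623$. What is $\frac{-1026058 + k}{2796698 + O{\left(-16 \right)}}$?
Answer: $- \frac{274109}{14919008} \approx -0.018373$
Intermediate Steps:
$O{\left(d \right)} = 616$ ($O{\left(d \right)} = -7 + 623 = 616$)
$V{\left(E \right)} = 3 - E^{2}$ ($V{\left(E \right)} = 3 - E E = 3 - E^{2}$)
$L{\left(h \right)} = - \frac{1}{4}$ ($L{\left(h \right)} = \frac{1}{\left(3 - \left(-4\right)^{2}\right) + 9} = \frac{1}{\left(3 - 16\right) + 9} = \frac{1}{-13 + 9} = \frac{1}{-4} = - \frac{1}{4}$)
$k = \frac{15594601}{16}$ ($k = \left(-987 - \frac{1}{4}\right)^{2} = \left(- \frac{3949}{4}\right)^{2} = \frac{15594601}{16} \approx 9.7466 \cdot 10^{5}$)
$\frac{-1026058 + k}{2796698 + O{\left(-16 \right)}} = \frac{-1026058 + \frac{15594601}{16}}{2796698 + 616} = - \frac{822327}{16 \cdot 2797314} = \left(- \frac{822327}{16}\right) \frac{1}{2797314} = - \frac{274109}{14919008}$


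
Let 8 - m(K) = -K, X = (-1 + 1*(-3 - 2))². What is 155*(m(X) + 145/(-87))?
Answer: 19685/3 ≈ 6561.7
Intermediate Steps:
X = 36 (X = (-1 + 1*(-5))² = (-1 - 5)² = (-6)² = 36)
m(K) = 8 + K (m(K) = 8 - (-1)*K = 8 + K)
155*(m(X) + 145/(-87)) = 155*((8 + 36) + 145/(-87)) = 155*(44 + 145*(-1/87)) = 155*(44 - 5/3) = 155*(127/3) = 19685/3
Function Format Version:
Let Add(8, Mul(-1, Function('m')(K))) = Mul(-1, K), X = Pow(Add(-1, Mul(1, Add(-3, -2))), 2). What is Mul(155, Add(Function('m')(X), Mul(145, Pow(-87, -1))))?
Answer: Rational(19685, 3) ≈ 6561.7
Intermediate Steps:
X = 36 (X = Pow(Add(-1, Mul(1, -5)), 2) = Pow(Add(-1, -5), 2) = Pow(-6, 2) = 36)
Function('m')(K) = Add(8, K) (Function('m')(K) = Add(8, Mul(-1, Mul(-1, K))) = Add(8, K))
Mul(155, Add(Function('m')(X), Mul(145, Pow(-87, -1)))) = Mul(155, Add(Add(8, 36), Mul(145, Pow(-87, -1)))) = Mul(155, Add(44, Mul(145, Rational(-1, 87)))) = Mul(155, Add(44, Rational(-5, 3))) = Mul(155, Rational(127, 3)) = Rational(19685, 3)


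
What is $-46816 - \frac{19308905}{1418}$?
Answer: $- \frac{85693993}{1418} \approx -60433.0$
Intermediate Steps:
$-46816 - \frac{19308905}{1418} = - \frac{85693993}{1418}$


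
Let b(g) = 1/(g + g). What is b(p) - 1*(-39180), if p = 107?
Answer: 8384521/214 ≈ 39180.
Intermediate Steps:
b(g) = 1/(2*g)
b(p) - 1*(-39180) = (½)/107 - 1*(-39180) = (½)*(1/107) + 39180 = 1/214 + 39180 = 8384521/214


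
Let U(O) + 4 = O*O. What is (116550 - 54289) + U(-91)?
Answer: 70538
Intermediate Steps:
U(O) = -4 + O² (U(O) = -4 + O*O = -4 + O²)
(116550 - 54289) + U(-91) = (116550 - 54289) + (-4 + (-91)²) = 62261 + (-4 + 8281) = 62261 + 8277 = 70538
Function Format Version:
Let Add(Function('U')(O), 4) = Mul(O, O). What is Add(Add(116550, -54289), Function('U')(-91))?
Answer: 70538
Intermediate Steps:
Function('U')(O) = Add(-4, Pow(O, 2)) (Function('U')(O) = Add(-4, Mul(O, O)) = Add(-4, Pow(O, 2)))
Add(Add(116550, -54289), Function('U')(-91)) = Add(Add(116550, -54289), Add(-4, Pow(-91, 2))) = Add(62261, Add(-4, 8281)) = Add(62261, 8277) = 70538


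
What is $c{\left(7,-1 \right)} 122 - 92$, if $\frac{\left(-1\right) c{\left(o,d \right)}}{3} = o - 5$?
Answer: $-824$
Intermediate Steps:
$c{\left(o,d \right)} = 15 - 3 o$ ($c{\left(o,d \right)} = - 3 \left(o - 5\right) = - 3 \left(-5 + o\right) = 15 - 3 o$)
$c{\left(7,-1 \right)} 122 - 92 = \left(15 - 21\right) 122 - 92 = \left(-6\right) 122 - 92 = -732 - 92 = -824$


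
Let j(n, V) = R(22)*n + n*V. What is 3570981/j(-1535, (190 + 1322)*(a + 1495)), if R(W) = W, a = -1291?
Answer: -3570981/473501450 ≈ -0.0075416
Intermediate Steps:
j(n, V) = 22*n + V*n (j(n, V) = 22*n + n*V = 22*n + V*n)
3570981/j(-1535, (190 + 1322)*(a + 1495)) = 3570981/((-1535*(22 + (190 + 1322)*(-1291 + 1495)))) = 3570981/((-1535*(22 + 1512*204))) = 3570981/((-1535*(22 + 308448))) = 3570981/((-1535*308470)) = 3570981/(-473501450) = 3570981*(-1/473501450) = -3570981/473501450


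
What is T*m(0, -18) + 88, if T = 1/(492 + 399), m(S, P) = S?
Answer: 88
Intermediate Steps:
T = 1/891 ≈ 0.0011223
T*m(0, -18) + 88 = (1/891)*0 + 88 = 0 + 88 = 88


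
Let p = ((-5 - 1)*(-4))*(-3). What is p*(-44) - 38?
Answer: 3130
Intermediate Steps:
p = -72 (p = -6*(-4)*(-3) = 24*(-3) = -72)
p*(-44) - 38 = -72*(-44) - 38 = 3168 - 38 = 3130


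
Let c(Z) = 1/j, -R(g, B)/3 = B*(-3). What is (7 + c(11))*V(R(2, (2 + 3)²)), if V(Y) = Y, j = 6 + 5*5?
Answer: 49050/31 ≈ 1582.3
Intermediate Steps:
j = 31 (j = 6 + 25 = 31)
R(g, B) = 9*B (R(g, B) = -3*B*(-3) = -(-9)*B = 9*B)
c(Z) = 1/31
(7 + c(11))*V(R(2, (2 + 3)²)) = (7 + 1/31)*(9*(2 + 3)²) = 218*(9*5²)/31 = 218*(9*25)/31 = (218/31)*225 = 49050/31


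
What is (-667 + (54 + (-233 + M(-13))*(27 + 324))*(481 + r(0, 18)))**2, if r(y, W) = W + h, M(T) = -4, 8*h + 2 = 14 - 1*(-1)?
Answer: 110857700874906001/64 ≈ 1.7322e+15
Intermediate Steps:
h = 13/8 (h = -1/4 + (14 - 1*(-1))/8 = -1/4 + (14 + 1)/8 = -1/4 + (1/8)*15 = -1/4 + 15/8 = 13/8 ≈ 1.6250)
r(y, W) = 13/8 + W (r(y, W) = W + 13/8 = 13/8 + W)
(-667 + (54 + (-233 + M(-13))*(27 + 324))*(481 + r(0, 18)))**2 = (-667 + (54 + (-233 - 4)*(27 + 324))*(481 + (13/8 + 18)))**2 = (-667 + (54 - 237*351)*(481 + 157/8))**2 = (-667 + (54 - 83187)*(4005/8))**2 = (-667 - 83133*4005/8)**2 = (-667 - 332947665/8)**2 = (-332953001/8)**2 = 110857700874906001/64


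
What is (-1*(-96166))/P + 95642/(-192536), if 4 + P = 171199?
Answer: 1070992393/16480600260 ≈ 0.064985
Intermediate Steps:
P = 171195 (P = -4 + 171199 = 171195)
(-1*(-96166))/P + 95642/(-192536) = -1*(-96166)/171195 + 95642/(-192536) = 96166*(1/171195) + 95642*(-1/192536) = 96166/171195 - 47821/96268 = 1070992393/16480600260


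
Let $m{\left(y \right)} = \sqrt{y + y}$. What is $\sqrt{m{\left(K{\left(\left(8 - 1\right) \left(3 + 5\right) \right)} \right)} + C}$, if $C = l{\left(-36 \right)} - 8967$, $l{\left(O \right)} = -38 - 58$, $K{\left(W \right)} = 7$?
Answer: $\sqrt{-9063 + \sqrt{14}} \approx 95.18 i$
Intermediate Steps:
$l{\left(O \right)} = -96$
$m{\left(y \right)} = \sqrt{2} \sqrt{y}$ ($m{\left(y \right)} = \sqrt{2 y} = \sqrt{2} \sqrt{y}$)
$C = -9063$ ($C = -96 - 8967 = -9063$)
$\sqrt{m{\left(K{\left(\left(8 - 1\right) \left(3 + 5\right) \right)} \right)} + C} = \sqrt{\sqrt{2} \sqrt{7} - 9063} = \sqrt{\sqrt{14} - 9063} = \sqrt{-9063 + \sqrt{14}}$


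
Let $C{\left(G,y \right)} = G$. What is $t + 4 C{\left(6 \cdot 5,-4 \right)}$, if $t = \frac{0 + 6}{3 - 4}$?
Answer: $114$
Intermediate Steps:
$t = -6$ ($t = \frac{6}{-1} = 6 \left(-1\right) = -6$)
$t + 4 C{\left(6 \cdot 5,-4 \right)} = -6 + 4 \cdot 6 \cdot 5 = -6 + 4 \cdot 30 = -6 + 120 = 114$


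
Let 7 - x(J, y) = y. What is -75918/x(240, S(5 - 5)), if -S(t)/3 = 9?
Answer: -37959/17 ≈ -2232.9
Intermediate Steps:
S(t) = -27 (S(t) = -3*9 = -27)
x(J, y) = 7 - y
-75918/x(240, S(5 - 5)) = -75918/(7 - 1*(-27)) = -75918/(7 + 27) = -75918/34 = -75918*1/34 = -37959/17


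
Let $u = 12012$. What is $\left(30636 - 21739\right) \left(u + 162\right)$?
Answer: $108312078$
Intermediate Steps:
$\left(30636 - 21739\right) \left(u + 162\right) = \left(30636 - 21739\right) \left(12012 + 162\right) = 8897 \cdot 12174 = 108312078$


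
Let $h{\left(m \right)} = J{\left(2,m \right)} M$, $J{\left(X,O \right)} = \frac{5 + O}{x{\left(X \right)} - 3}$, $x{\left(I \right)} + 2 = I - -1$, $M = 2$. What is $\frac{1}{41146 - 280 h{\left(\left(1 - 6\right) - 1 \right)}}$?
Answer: $\frac{1}{40866} \approx 2.447 \cdot 10^{-5}$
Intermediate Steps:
$x{\left(I \right)} = -1 + I$ ($x{\left(I \right)} = -2 + \left(I - -1\right) = -2 + \left(I + 1\right) = -2 + \left(1 + I\right) = -1 + I$)
$J{\left(X,O \right)} = \frac{5 + O}{-4 + X}$ ($J{\left(X,O \right)} = \frac{5 + O}{\left(-1 + X\right) - 3} = \frac{5 + O}{-4 + X}$)
$h{\left(m \right)} = -5 - m$ ($h{\left(m \right)} = \frac{5 + m}{-4 + 2} \cdot 2 = \frac{5 + m}{-2} \cdot 2 = - \frac{5 + m}{2} \cdot 2 = \left(- \frac{5}{2} - \frac{m}{2}\right) 2 = -5 - m$)
$\frac{1}{41146 - 280 h{\left(\left(1 - 6\right) - 1 \right)}} = \frac{1}{41146 - 280 \left(-5 - \left(\left(1 - 6\right) - 1\right)\right)} = \frac{1}{41146 - 280 \left(-5 - \left(-5 - 1\right)\right)} = \frac{1}{41146 - 280 \left(-5 - -6\right)} = \frac{1}{41146 - 280 \left(-5 + 6\right)} = \frac{1}{41146 - 280} = \frac{1}{40866}$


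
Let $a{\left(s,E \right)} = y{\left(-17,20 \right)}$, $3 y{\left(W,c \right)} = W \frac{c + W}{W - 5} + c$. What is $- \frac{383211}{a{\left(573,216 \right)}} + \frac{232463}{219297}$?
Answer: $- \frac{5546329356689}{107674827} \approx -51510.0$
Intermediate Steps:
$y{\left(W,c \right)} = \frac{c}{3} + \frac{W \left(W + c\right)}{3 \left(-5 + W\right)}$ ($y{\left(W,c \right)} = \frac{W \frac{c + W}{W - 5} + c}{3} = \frac{W \frac{W + c}{-5 + W} + c}{3} = \frac{\frac{W \left(W + c\right)}{-5 + W} + c}{3} = \frac{c + \frac{W \left(W + c\right)}{-5 + W}}{3} = \frac{c}{3} + \frac{W \left(W + c\right)}{3 \left(-5 + W\right)}$)
$a{\left(s,E \right)} = \frac{491}{66}$ ($a{\left(s,E \right)} = \frac{\left(-17\right)^{2} - 100 + 2 \left(-17\right) 20}{3 \left(-5 - 17\right)} = \frac{289 - 100 - 680}{3 \left(-22\right)} = \frac{1}{3} \left(- \frac{1}{22}\right) \left(-491\right) = \frac{491}{66}$)
$- \frac{383211}{a{\left(573,216 \right)}} + \frac{232463}{219297} = - \frac{383211}{\frac{491}{66}} + \frac{232463}{219297} = \left(-383211\right) \frac{66}{491} + 232463 \cdot \frac{1}{219297} = - \frac{25291926}{491} + \frac{232463}{219297} = - \frac{5546329356689}{107674827}$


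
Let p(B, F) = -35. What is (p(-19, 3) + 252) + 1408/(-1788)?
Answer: 96647/447 ≈ 216.21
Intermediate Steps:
(p(-19, 3) + 252) + 1408/(-1788) = (-35 + 252) + 1408/(-1788) = 217 + 1408*(-1/1788) = 217 - 352/447 = 96647/447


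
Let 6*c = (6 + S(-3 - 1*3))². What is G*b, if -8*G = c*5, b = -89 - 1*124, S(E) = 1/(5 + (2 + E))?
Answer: 17395/16 ≈ 1087.2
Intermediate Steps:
S(E) = 1/(7 + E)
c = 49/6 (c = (6 + 1/(7 + (-3 - 1*3)))²/6 = (6 + 1/(7 + (-3 - 3)))²/6 = (6 + 1/(7 - 6))²/6 = (6 + 1/1)²/6 = (6 + 1)²/6 = (⅙)*7² = (⅙)*49 = 49/6 ≈ 8.1667)
b = -213 (b = -89 - 124 = -213)
G = -245/48 (G = -49*5/48 = -⅛*245/6 = -245/48 ≈ -5.1042)
G*b = -245/48*(-213) = 17395/16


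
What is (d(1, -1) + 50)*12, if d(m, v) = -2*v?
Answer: 624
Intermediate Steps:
(d(1, -1) + 50)*12 = (-2*(-1) + 50)*12 = (2 + 50)*12 = 52*12 = 624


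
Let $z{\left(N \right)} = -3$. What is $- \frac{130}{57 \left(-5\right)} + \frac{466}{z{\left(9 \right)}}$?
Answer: $- \frac{8828}{57} \approx -154.88$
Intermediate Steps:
$- \frac{130}{57 \left(-5\right)} + \frac{466}{z{\left(9 \right)}} = - \frac{130}{57 \left(-5\right)} + \frac{466}{-3} = - \frac{130}{-285} + 466 \left(- \frac{1}{3}\right) = \left(-130\right) \left(- \frac{1}{285}\right) - \frac{466}{3} = \frac{26}{57} - \frac{466}{3} = - \frac{8828}{57}$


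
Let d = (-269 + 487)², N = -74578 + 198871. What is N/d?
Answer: 124293/47524 ≈ 2.6154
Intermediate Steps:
N = 124293
d = 47524 (d = 218² = 47524)
N/d = 124293/47524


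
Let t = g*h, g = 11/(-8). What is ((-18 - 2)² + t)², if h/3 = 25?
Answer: 5640625/64 ≈ 88135.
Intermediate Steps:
h = 75 (h = 3*25 = 75)
g = -11/8 (g = 11*(-⅛) = -11/8 ≈ -1.3750)
t = -825/8 (t = -11/8*75 = -825/8 ≈ -103.13)
((-18 - 2)² + t)² = ((-18 - 2)² - 825/8)² = ((-20)² - 825/8)² = (400 - 825/8)² = (2375/8)² = 5640625/64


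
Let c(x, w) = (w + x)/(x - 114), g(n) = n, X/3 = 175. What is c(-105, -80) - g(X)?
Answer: -114790/219 ≈ -524.16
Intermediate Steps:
X = 525 (X = 3*175 = 525)
c(x, w) = (w + x)/(-114 + x)
c(-105, -80) - g(X) = (-80 - 105)/(-114 - 105) - 1*525 = -185/(-219) - 525 = -1/219*(-185) - 525 = 185/219 - 525 = -114790/219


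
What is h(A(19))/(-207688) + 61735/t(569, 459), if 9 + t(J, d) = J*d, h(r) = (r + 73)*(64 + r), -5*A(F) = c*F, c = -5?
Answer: 676711603/3390013341 ≈ 0.19962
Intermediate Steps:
A(F) = F (A(F) = -(-1)*F = F)
h(r) = (64 + r)*(73 + r) (h(r) = (73 + r)*(64 + r) = (64 + r)*(73 + r))
t(J, d) = -9 + J*d
h(A(19))/(-207688) + 61735/t(569, 459) = (4672 + 19**2 + 137*19)/(-207688) + 61735/(-9 + 569*459) = (4672 + 361 + 2603)*(-1/207688) + 61735/(-9 + 261171) = 7636*(-1/207688) + 61735/261162 = -1909/51922 + 61735*(1/261162) = -1909/51922 + 61735/261162 = 676711603/3390013341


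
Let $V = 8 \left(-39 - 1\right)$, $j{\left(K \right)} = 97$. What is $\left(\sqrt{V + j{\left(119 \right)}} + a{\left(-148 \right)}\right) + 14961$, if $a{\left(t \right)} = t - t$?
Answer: $14961 + i \sqrt{223} \approx 14961.0 + 14.933 i$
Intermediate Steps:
$V = -320$ ($V = 8 \left(-39 + \left(-25 + 24\right)\right) = 8 \left(-39 - 1\right) = 8 \left(-40\right) = -320$)
$a{\left(t \right)} = 0$
$\left(\sqrt{V + j{\left(119 \right)}} + a{\left(-148 \right)}\right) + 14961 = \left(\sqrt{-320 + 97} + 0\right) + 14961 = \left(\sqrt{-223} + 0\right) + 14961 = \left(i \sqrt{223} + 0\right) + 14961 = i \sqrt{223} + 14961 = 14961 + i \sqrt{223}$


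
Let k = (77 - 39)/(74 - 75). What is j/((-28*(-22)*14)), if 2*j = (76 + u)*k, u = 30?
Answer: -1007/4312 ≈ -0.23353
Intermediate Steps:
k = -38 (k = 38/(-1) = 38*(-1) = -38)
j = -2014 (j = ((76 + 30)*(-38))/2 = (106*(-38))/2 = (½)*(-4028) = -2014)
j/((-28*(-22)*14)) = -2014/(-28*(-22)*14) = -2014/(616*14) = -2014/8624 = -2014*1/8624 = -1007/4312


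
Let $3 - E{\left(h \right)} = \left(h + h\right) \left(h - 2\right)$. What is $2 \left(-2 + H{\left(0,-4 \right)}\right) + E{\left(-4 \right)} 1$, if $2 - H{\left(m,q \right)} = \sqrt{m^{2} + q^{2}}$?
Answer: $-53$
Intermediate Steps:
$H{\left(m,q \right)} = 2 - \sqrt{m^{2} + q^{2}}$
$E{\left(h \right)} = 3 - 2 h \left(-2 + h\right)$ ($E{\left(h \right)} = 3 - \left(h + h\right) \left(h - 2\right) = 3 - 2 h \left(-2 + h\right)$)
$2 \left(-2 + H{\left(0,-4 \right)}\right) + E{\left(-4 \right)} 1 = 2 \left(-2 + \left(2 - \sqrt{0^{2} + \left(-4\right)^{2}}\right)\right) + \left(3 - 2 \left(-4\right)^{2} + 4 \left(-4\right)\right) 1 = 2 \left(-2 + \left(2 - \sqrt{0 + 16}\right)\right) + \left(3 - 32 - 16\right) 1 = 2 \left(-2 + \left(2 - \sqrt{16}\right)\right) + \left(3 - 32 - 16\right) 1 = 2 \left(-2 + \left(2 - 4\right)\right) - 45 = 2 \left(-2 - 2\right) - 45 = 2 \left(-4\right) - 45 = -8 - 45 = -53$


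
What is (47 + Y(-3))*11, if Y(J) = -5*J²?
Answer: 22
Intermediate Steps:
(47 + Y(-3))*11 = (47 - 5*(-3)²)*11 = (47 - 5*9)*11 = (47 - 45)*11 = 2*11 = 22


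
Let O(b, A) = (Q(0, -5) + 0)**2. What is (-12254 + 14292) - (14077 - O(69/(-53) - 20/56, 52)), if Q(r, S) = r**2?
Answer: -12039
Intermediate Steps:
O(b, A) = 0 (O(b, A) = (0**2 + 0)**2 = (0 + 0)**2 = 0**2 = 0)
(-12254 + 14292) - (14077 - O(69/(-53) - 20/56, 52)) = (-12254 + 14292) - (14077 - 1*0) = 2038 - (14077 + 0) = 2038 - 1*14077 = 2038 - 14077 = -12039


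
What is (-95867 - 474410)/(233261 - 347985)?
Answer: 570277/114724 ≈ 4.9709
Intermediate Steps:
(-95867 - 474410)/(233261 - 347985) = -570277/(-114724) = -570277*(-1/114724) = 570277/114724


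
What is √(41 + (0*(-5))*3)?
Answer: √41 ≈ 6.4031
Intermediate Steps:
√(41 + (0*(-5))*3) = √(41 + 0*3) = √(41 + 0) = √41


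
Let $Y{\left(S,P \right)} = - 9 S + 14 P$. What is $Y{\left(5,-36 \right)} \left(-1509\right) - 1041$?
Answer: $827400$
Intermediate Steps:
$Y{\left(5,-36 \right)} \left(-1509\right) - 1041 = \left(\left(-9\right) 5 + 14 \left(-36\right)\right) \left(-1509\right) - 1041 = \left(-45 - 504\right) \left(-1509\right) - 1041 = \left(-549\right) \left(-1509\right) - 1041 = 828441 - 1041 = 827400$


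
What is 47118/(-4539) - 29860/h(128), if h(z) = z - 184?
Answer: 11074661/21182 ≈ 522.83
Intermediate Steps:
h(z) = -184 + z
47118/(-4539) - 29860/h(128) = 47118/(-4539) - 29860/(-184 + 128) = 47118*(-1/4539) - 29860/(-56) = -15706/1513 - 29860*(-1/56) = -15706/1513 + 7465/14 = 11074661/21182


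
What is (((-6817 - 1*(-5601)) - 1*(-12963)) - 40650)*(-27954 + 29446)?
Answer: -43123276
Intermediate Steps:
(((-6817 - 1*(-5601)) - 1*(-12963)) - 40650)*(-27954 + 29446) = (((-6817 + 5601) + 12963) - 40650)*1492 = ((-1216 + 12963) - 40650)*1492 = (11747 - 40650)*1492 = -28903*1492 = -43123276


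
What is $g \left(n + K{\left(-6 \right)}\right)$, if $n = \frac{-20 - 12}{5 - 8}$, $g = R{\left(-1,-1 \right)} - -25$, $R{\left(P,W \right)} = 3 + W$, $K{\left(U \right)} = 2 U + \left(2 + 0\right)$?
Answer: $18$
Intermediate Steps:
$K{\left(U \right)} = 2 + 2 U$ ($K{\left(U \right)} = 2 U + 2 = 2 + 2 U$)
$g = 27$ ($g = \left(3 - 1\right) - -25 = 2 + 25 = 27$)
$n = \frac{32}{3}$ ($n = - \frac{32}{-3} = \left(-32\right) \left(- \frac{1}{3}\right) = \frac{32}{3} \approx 10.667$)
$g \left(n + K{\left(-6 \right)}\right) = 27 \left(\frac{32}{3} + \left(2 + 2 \left(-6\right)\right)\right) = 27 \left(\frac{32}{3} + \left(2 - 12\right)\right) = 27 \left(\frac{32}{3} - 10\right) = 27 \cdot \frac{2}{3} = 18$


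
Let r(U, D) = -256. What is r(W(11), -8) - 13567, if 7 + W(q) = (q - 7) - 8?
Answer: -13823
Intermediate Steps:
W(q) = -22 + q (W(q) = -7 + ((q - 7) - 8) = -7 + ((-7 + q) - 8) = -7 + (-15 + q) = -22 + q)
r(W(11), -8) - 13567 = -256 - 13567 = -13823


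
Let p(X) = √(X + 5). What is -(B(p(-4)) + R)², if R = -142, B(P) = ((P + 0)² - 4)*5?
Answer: -24649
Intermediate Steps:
p(X) = √(5 + X)
B(P) = -20 + 5*P² (B(P) = (P² - 4)*5 = (-4 + P²)*5 = -20 + 5*P²)
-(B(p(-4)) + R)² = -((-20 + 5*(√(5 - 4))²) - 142)² = -((-20 + 5*(√1)²) - 142)² = -((-20 + 5*1²) - 142)² = -((-20 + 5*1) - 142)² = -((-20 + 5) - 142)² = -(-15 - 142)² = -1*(-157)² = -1*24649 = -24649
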